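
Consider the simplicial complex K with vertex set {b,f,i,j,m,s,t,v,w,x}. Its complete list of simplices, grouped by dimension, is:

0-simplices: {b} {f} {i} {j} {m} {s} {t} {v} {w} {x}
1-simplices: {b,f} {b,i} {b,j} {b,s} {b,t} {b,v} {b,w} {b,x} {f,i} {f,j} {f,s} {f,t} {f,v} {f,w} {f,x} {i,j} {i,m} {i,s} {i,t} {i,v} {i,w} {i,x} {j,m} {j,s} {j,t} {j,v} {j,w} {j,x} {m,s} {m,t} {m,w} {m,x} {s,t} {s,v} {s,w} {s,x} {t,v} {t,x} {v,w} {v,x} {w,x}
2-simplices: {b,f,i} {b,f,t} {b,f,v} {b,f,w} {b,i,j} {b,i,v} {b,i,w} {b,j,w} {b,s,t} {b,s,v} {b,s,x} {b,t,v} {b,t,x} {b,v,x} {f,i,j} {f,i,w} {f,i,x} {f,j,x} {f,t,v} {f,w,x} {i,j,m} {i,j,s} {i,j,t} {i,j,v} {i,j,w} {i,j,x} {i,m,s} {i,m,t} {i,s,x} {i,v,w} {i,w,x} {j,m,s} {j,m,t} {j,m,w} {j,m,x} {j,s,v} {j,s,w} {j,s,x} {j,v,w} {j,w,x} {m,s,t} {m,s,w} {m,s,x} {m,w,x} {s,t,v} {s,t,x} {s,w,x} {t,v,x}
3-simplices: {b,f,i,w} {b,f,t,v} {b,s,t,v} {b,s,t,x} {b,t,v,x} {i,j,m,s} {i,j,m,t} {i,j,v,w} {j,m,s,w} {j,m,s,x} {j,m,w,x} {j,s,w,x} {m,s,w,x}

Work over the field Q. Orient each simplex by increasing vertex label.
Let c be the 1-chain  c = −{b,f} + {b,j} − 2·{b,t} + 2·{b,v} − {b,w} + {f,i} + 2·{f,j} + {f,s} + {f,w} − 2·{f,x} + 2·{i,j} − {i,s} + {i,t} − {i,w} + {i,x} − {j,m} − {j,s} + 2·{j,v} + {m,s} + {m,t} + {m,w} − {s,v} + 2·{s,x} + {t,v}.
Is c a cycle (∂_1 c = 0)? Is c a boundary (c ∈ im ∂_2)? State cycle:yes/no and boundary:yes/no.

n_0=10 n_1=41 n_2=48 n_3=13  [Q]
∂1: piv[bf,bi,bj,bs,bt,bv,bw,bx,im] rk=9  ker:fi,fj,fs,ft,fv,fw,fx,ij,is,it,iv,iw,ix,jm,js,jt,jv,jw,jx,ms,mt,mw,mx,st,sv,sw,sx,tv,tx,vw,vx,wx
∂2: piv[bfi,bft,bfv,bfw,bij,biv,biw,bjw,bst,bsv,bsx,btv,btx,bvx,fij,fix,fjx,fwx,ijm,ijs,ijt,ijv,ims,imt,isx,ivw,jmw,jmx,jsv,jsw,mst] rk=31  ker:fiw,ftv,ijw,ijx,iwx,jms,jmt,jsx,jvw,jwx,msw,msx,mwx,stv,stx,swx,tvx
∂3: piv[bfiw,bftv,bstv,bstx,btvx,ijms,ijmt,ijvw,jmsw,jmsx,jmwx,jswx] rk=12  ker:mswx
∂1c = {b} − 4·{f} − {i} + 5·{j} − 4·{m} − {s} − {t} + 4·{v} + {x}

cycle:no boundary:no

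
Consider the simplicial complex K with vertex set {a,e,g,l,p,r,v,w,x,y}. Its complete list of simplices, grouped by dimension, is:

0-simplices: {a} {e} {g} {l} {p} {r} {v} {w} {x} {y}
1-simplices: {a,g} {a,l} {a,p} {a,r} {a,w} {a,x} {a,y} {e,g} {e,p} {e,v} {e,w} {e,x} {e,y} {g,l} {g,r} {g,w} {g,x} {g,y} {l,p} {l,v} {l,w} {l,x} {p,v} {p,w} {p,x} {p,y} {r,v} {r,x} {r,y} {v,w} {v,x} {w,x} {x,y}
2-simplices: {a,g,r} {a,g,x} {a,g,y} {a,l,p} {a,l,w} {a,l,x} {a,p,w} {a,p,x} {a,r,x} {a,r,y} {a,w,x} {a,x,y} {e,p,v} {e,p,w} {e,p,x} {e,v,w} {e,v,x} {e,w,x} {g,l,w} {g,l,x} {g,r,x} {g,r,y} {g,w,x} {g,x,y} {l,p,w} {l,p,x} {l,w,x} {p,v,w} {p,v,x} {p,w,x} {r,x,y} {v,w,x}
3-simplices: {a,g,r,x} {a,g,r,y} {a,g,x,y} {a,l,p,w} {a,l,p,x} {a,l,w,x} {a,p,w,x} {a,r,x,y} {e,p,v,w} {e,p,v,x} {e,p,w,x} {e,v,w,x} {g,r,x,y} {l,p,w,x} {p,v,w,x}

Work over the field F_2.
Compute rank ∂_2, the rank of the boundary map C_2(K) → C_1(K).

rank∂_2=19

n_0=10 n_1=33 n_2=32 n_3=15  [Z2]
∂1: piv[ag,al,ap,ar,aw,ax,ay,eg,ev] rk=9  ker:ep,ew,ex,ey,gl,gr,gw,gx,gy,lp,lv,lw,lx,pv,pw,px,py,rv,rx,ry,vw,vx,wx,xy
∂2: piv[agr,agx,agy,alp,alw,alx,apw,apx,arx,ary,awx,axy,epv,epw,epx,evw,evx,glw,glx] rk=19  ker:ewx,grx,gry,gwx,gxy,lpw,lpx,lwx,pvw,pvx,pwx,rxy,vwx
∂3: piv[agrx,agry,agxy,alpw,alpx,alwx,apwx,arxy,epvw,epvx,epwx,evwx] rk=12  ker:grxy,lpwx,pvwx
rk∂_2=19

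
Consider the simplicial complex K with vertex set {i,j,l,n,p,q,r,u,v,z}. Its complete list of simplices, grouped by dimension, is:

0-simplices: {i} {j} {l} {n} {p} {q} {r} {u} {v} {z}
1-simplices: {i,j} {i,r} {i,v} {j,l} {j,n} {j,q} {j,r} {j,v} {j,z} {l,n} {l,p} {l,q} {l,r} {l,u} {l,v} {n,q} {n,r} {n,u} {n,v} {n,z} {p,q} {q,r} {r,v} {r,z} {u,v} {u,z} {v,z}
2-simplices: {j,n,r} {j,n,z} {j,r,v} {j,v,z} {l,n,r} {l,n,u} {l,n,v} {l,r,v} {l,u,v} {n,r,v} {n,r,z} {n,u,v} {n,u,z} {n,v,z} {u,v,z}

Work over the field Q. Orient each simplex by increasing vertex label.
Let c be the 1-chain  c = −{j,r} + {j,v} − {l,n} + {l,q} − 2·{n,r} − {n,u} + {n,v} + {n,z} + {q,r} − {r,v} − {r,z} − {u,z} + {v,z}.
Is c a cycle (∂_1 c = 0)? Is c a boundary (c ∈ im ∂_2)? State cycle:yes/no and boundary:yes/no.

n_0=10 n_1=27 n_2=15  [Q]
∂1: piv[ij,ir,iv,jl,jn,jq,jz,lp,lu] rk=9  ker:jr,jv,ln,lq,lr,lv,nq,nr,nu,nv,nz,pq,qr,rv,rz,uv,uz,vz
∂2: piv[jnr,jnz,jrv,jvz,lnr,lnu,lnv,lrv,luv,nrz,nuz] rk=11  ker:nrv,nuv,nvz,uvz
∂1c = 0
c vs im∂2: residual ≠ 0 ⇒ not boundary

cycle:yes boundary:no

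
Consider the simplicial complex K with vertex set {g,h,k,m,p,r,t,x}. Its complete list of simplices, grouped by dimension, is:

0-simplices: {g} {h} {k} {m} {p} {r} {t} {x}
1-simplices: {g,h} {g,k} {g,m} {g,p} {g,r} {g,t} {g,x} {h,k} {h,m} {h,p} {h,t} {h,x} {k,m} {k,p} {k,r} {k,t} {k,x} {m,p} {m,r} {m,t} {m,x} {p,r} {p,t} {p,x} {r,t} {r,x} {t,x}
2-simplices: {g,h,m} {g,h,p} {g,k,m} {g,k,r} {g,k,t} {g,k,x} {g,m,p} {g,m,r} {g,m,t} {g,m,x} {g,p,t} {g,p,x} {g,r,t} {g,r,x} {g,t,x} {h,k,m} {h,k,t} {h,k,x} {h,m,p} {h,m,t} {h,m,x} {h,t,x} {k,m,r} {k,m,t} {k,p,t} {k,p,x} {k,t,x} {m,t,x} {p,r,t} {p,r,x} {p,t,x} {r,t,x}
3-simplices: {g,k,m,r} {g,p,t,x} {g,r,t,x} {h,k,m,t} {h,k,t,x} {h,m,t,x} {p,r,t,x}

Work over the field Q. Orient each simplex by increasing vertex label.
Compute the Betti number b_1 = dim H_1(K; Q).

n_0=8 n_1=27 n_2=32 n_3=7  [Q]
∂1: piv[gh,gk,gm,gp,gr,gt,gx] rk=7  ker:hk,hm,hp,ht,hx,km,kp,kr,kt,kx,mp,mr,mt,mx,pr,pt,px,rt,rx,tx
∂2: piv[ghm,ghp,gkm,gkr,gkt,gkx,gmp,gmr,gmt,gmx,gpt,gpx,grt,grx,gtx,hkm,hkt,hkx,kpt,prt] rk=20  ker:hmp,hmt,hmx,htx,kmr,kmt,kpx,ktx,mtx,prx,ptx,rtx
∂3: piv[gkmr,gptx,grtx,hkmt,hktx,hmtx,prtx] rk=7
b_1=(27−7)−20=0

b_1=0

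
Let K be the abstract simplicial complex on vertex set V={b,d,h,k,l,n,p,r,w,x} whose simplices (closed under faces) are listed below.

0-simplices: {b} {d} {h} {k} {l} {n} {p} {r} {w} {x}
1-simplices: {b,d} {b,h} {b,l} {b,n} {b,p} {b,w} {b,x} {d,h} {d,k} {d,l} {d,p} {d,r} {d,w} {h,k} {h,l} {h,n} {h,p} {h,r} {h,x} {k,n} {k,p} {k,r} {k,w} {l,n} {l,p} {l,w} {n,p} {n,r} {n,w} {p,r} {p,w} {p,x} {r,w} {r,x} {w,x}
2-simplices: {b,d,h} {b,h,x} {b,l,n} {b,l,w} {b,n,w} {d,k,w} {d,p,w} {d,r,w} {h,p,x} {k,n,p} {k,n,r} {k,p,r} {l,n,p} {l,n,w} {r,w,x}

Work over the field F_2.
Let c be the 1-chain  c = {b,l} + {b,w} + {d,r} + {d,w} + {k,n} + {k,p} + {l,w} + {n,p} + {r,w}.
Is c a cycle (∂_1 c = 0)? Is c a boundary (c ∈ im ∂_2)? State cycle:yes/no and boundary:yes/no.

n_0=10 n_1=35 n_2=15  [Z2]
∂1: piv[bd,bh,bl,bn,bp,bw,bx,dk,dr] rk=9  ker:dh,dl,dp,dw,hk,hl,hn,hp,hr,hx,kn,kp,kr,kw,ln,lp,lw,np,nr,nw,pr,pw,px,rw,rx,wx
∂2: piv[bdh,bhx,bln,blw,bnw,dkw,dpw,drw,hpx,knp,knr,kpr,lnp,rwx] rk=14  ker:lnw
∂1c = 0
c vs im∂2: reduces to 0 ⇒ boundary

cycle:yes boundary:yes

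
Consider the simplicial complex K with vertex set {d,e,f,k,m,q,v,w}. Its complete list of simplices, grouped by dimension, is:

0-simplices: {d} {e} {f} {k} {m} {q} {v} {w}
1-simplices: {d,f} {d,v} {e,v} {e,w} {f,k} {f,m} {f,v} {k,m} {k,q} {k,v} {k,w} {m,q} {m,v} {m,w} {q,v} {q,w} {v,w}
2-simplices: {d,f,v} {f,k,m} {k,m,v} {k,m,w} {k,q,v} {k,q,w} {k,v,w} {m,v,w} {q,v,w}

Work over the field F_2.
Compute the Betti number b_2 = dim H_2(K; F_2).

n_0=8 n_1=17 n_2=9  [Z2]
∂1: piv[df,dv,ev,ew,fk,fm,kq] rk=7  ker:fv,km,kv,kw,mq,mv,mw,qv,qw,vw
∂2: piv[dfv,fkm,kmv,kmw,kqv,kqw,kvw] rk=7  ker:mvw,qvw
b_2=(9−7)−0=2

b_2=2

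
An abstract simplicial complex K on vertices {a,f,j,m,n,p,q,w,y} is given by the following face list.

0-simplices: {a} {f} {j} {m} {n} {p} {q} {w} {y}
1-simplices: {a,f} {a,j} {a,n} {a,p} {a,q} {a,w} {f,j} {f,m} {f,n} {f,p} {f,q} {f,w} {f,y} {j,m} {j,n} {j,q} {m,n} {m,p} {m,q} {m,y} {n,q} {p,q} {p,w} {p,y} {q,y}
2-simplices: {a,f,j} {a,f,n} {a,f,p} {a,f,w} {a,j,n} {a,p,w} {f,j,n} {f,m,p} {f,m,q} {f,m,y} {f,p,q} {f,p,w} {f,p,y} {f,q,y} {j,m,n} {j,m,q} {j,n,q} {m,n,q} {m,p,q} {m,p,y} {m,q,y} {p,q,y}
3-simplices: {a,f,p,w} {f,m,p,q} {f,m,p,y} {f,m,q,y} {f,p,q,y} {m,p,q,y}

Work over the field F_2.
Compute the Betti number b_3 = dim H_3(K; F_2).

n_0=9 n_1=25 n_2=22 n_3=6  [Z2]
∂1: piv[af,aj,an,ap,aq,aw,fm,fy] rk=8  ker:fj,fn,fp,fq,fw,jm,jn,jq,mn,mp,mq,my,nq,pq,pw,py,qy
∂2: piv[afj,afn,afp,afw,ajn,apw,fmp,fmq,fmy,fpq,fpy,fqy,jmn,jmq,jnq] rk=15  ker:fjn,fpw,mnq,mpq,mpy,mqy,pqy
∂3: piv[afpw,fmpq,fmpy,fmqy,fpqy] rk=5  ker:mpqy
b_3=(6−5)−0=1

b_3=1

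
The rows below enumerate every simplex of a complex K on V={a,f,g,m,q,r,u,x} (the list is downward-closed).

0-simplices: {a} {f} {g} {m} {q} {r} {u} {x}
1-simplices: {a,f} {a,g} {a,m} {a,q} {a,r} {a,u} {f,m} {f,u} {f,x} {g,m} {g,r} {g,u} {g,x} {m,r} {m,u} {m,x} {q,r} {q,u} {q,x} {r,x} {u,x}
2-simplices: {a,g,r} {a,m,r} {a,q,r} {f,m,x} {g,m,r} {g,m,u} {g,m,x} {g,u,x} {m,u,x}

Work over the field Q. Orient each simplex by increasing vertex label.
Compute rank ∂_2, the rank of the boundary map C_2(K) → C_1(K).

rank∂_2=8

n_0=8 n_1=21 n_2=9  [Q]
∂1: piv[af,ag,am,aq,ar,au,fx] rk=7  ker:fm,fu,gm,gr,gu,gx,mr,mu,mx,qr,qu,qx,rx,ux
∂2: piv[agr,amr,aqr,fmx,gmr,gmu,gmx,gux] rk=8  ker:mux
rk∂_2=8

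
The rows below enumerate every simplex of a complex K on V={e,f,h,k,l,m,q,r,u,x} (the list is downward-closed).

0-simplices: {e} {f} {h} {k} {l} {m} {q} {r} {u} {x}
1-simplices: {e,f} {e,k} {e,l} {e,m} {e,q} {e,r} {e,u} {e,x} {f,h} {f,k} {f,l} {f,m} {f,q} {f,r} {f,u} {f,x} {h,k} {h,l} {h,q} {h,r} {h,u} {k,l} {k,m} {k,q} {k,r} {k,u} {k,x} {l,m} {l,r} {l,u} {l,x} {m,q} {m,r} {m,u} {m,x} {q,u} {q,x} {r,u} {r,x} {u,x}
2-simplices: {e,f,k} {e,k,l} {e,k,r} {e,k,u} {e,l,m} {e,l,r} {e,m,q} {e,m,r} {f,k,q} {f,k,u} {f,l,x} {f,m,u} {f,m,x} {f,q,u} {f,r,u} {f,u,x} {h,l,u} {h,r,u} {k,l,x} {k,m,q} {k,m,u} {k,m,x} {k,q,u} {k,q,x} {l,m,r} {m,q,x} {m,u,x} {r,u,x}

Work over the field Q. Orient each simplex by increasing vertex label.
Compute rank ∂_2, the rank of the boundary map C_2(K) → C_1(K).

rank∂_2=24

n_0=10 n_1=40 n_2=28  [Q]
∂1: piv[ef,ek,el,em,eq,er,eu,ex,fh] rk=9  ker:fk,fl,fm,fq,fr,fu,fx,hk,hl,hq,hr,hu,kl,km,kq,kr,ku,kx,lm,lr,lu,lx,mq,mr,mu,mx,qu,qx,ru,rx,ux
∂2: piv[efk,ekl,ekr,eku,elm,elr,emq,emr,fkq,fku,flx,fmu,fmx,fqu,fru,fux,hlu,hru,klx,kmq,kmu,kmx,kqx,rux] rk=24  ker:kqu,lmr,mqx,mux
rk∂_2=24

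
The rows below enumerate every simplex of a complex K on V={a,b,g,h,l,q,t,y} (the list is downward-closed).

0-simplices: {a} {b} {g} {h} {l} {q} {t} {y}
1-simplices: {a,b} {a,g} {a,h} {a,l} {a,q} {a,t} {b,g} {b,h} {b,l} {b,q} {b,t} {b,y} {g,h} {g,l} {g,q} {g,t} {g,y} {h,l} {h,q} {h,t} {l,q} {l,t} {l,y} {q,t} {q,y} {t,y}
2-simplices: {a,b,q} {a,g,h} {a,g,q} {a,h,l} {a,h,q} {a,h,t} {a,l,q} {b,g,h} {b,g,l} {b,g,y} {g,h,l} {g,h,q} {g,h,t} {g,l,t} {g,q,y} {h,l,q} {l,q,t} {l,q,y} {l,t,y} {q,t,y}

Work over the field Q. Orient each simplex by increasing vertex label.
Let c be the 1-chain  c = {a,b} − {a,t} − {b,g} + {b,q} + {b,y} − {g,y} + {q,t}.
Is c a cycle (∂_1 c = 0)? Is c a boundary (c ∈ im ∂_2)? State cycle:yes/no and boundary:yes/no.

n_0=8 n_1=26 n_2=20  [Q]
∂1: piv[ab,ag,ah,al,aq,at,by] rk=7  ker:bg,bh,bl,bq,bt,gh,gl,gq,gt,gy,hl,hq,ht,lq,lt,ly,qt,qy,ty
∂2: piv[abq,agh,agq,ahl,ahq,aht,alq,bgh,bgl,bgy,ghl,ght,glt,gqy,lqt,lqy,lty] rk=17  ker:ghq,hlq,qty
∂1c = 0
c vs im∂2: reduces to 0 ⇒ boundary

cycle:yes boundary:yes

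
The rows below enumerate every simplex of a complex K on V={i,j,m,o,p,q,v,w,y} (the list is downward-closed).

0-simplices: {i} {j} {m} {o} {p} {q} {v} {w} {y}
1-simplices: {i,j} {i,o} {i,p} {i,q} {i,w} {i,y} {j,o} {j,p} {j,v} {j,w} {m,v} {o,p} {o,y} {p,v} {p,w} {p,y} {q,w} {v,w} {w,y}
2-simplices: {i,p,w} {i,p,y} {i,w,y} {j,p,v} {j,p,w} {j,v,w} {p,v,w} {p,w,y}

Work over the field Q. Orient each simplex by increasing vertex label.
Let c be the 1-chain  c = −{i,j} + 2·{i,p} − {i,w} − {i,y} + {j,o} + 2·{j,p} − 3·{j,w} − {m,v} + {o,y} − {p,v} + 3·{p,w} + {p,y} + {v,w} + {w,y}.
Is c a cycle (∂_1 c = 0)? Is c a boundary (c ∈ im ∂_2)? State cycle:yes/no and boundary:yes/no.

cycle:no boundary:no

n_0=9 n_1=19 n_2=8  [Q]
∂1: piv[ij,io,ip,iq,iw,iy,jv,mv] rk=8  ker:jo,jp,jw,op,oy,pv,pw,py,qw,vw,wy
∂2: piv[ipw,ipy,iwy,jpv,jpw,jvw] rk=6  ker:pvw,pwy
∂1c = {i} − {j} + {m} + {p} − 3·{v} − {w} + 2·{y}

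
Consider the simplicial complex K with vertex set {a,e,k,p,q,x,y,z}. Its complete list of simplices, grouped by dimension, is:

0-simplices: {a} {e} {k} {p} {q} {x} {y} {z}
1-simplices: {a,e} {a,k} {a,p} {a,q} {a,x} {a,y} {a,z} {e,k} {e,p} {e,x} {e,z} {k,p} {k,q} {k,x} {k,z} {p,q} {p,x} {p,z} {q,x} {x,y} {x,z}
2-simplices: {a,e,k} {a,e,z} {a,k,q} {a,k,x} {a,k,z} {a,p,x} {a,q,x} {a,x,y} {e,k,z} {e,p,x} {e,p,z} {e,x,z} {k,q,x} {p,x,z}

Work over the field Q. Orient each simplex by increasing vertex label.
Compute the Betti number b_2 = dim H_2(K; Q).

n_0=8 n_1=21 n_2=14  [Q]
∂1: piv[ae,ak,ap,aq,ax,ay,az] rk=7  ker:ek,ep,ex,ez,kp,kq,kx,kz,pq,px,pz,qx,xy,xz
∂2: piv[aek,aez,akq,akx,akz,apx,aqx,axy,epx,epz,exz] rk=11  ker:ekz,kqx,pxz
b_2=(14−11)−0=3

b_2=3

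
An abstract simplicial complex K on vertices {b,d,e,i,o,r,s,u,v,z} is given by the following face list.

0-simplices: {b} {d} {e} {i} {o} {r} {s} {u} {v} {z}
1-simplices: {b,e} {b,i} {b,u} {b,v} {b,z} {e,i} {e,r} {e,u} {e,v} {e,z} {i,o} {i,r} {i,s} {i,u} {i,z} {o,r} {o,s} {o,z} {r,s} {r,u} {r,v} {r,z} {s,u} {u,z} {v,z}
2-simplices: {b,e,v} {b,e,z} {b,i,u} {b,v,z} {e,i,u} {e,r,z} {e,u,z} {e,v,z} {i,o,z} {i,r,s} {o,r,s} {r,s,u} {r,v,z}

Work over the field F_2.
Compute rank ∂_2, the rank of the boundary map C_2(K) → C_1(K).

n_0=10 n_1=25 n_2=13  [Z2]
∂1: piv[be,bi,bu,bv,bz,er,io,is] rk=8  ker:ei,eu,ev,ez,ir,iu,iz,or,os,oz,rs,ru,rv,rz,su,uz,vz
∂2: piv[bev,bez,biu,bvz,eiu,erz,euz,ioz,irs,ors,rsu,rvz] rk=12  ker:evz
rk∂_2=12

rank∂_2=12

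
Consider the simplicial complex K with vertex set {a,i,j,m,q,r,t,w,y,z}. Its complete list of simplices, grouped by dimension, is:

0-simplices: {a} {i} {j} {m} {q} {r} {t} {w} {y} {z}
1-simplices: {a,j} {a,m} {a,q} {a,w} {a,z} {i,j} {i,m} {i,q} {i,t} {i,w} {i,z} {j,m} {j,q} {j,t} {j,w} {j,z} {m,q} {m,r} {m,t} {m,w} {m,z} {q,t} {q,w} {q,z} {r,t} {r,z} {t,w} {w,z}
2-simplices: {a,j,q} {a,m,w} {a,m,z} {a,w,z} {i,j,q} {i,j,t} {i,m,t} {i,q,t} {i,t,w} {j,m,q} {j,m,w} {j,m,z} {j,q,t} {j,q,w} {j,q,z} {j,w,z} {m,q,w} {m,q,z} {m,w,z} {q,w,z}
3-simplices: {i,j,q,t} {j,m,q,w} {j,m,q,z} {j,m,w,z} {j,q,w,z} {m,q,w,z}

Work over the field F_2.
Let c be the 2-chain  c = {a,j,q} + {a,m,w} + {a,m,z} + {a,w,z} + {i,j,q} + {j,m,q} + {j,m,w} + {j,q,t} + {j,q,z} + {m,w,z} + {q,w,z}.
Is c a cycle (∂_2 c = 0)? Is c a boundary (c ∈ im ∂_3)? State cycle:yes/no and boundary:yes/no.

n_0=10 n_1=28 n_2=20 n_3=6  [Z2]
∂1: piv[aj,am,aq,aw,az,ij,it,mr] rk=8  ker:im,iq,iw,iz,jm,jq,jt,jw,jz,mq,mt,mw,mz,qt,qw,qz,rt,rz,tw,wz
∂2: piv[ajq,amw,amz,awz,ijq,ijt,imt,iqt,itw,jmq,jmw,jmz,jqw,jqz] rk=14  ker:jqt,jwz,mqw,mqz,mwz,qwz
∂3: piv[ijqt,jmqw,jmqz,jmwz,jqwz] rk=5  ker:mqwz
∂2c = {a,j} + {a,q} + {i,j} + {i,q} + {j,q} + {j,t} + {j,w} + {j,z} + {m,q} + {m,w} + {q,t} + {q,w} + {w,z}

cycle:no boundary:no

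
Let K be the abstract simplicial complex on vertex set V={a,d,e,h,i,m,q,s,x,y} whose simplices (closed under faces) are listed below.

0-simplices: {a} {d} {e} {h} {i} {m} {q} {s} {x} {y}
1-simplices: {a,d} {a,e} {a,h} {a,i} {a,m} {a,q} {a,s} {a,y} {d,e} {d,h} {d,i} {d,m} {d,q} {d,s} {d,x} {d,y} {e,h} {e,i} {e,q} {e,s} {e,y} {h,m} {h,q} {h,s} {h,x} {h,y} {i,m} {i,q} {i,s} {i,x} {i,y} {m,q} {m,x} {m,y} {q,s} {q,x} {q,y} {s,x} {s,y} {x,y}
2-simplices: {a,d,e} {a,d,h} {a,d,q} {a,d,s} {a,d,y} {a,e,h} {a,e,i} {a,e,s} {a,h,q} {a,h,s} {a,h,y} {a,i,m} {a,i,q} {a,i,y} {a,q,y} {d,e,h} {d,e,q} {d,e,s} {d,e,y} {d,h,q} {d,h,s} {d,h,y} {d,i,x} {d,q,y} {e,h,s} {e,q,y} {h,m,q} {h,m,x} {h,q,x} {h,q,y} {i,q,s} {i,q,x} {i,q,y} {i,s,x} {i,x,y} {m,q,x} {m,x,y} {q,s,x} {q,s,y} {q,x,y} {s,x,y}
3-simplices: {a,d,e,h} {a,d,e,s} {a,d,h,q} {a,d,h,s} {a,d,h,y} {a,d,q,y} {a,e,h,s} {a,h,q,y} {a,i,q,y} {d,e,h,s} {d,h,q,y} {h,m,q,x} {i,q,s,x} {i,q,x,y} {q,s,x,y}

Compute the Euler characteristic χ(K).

n_0=10 n_1=40 n_2=41 n_3=15
χ=+10−40+41−15=-4

χ(K)=-4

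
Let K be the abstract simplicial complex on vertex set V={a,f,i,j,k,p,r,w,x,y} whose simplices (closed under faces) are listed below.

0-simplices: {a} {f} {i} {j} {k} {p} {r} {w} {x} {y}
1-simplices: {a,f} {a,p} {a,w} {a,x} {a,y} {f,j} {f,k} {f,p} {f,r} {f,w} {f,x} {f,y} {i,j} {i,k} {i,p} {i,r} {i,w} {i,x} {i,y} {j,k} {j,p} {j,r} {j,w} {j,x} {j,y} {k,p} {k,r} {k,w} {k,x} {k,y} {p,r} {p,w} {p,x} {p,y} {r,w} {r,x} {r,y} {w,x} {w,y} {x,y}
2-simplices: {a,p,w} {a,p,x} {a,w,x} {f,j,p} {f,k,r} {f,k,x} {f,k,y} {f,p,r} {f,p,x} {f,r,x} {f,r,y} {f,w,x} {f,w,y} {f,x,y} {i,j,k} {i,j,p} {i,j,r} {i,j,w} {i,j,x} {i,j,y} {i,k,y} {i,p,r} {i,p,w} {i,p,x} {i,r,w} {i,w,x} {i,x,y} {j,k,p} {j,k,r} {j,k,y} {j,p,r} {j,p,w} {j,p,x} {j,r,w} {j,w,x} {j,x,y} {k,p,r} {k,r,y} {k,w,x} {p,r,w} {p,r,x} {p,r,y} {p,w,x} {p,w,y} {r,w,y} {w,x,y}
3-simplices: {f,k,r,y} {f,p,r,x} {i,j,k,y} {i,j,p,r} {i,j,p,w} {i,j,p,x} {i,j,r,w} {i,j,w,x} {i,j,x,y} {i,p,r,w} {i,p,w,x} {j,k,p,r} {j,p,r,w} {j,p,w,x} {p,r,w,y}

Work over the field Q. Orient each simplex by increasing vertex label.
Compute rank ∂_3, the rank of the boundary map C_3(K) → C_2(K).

n_0=10 n_1=40 n_2=46 n_3=15  [Q]
∂1: piv[af,ap,aw,ax,ay,fj,fk,fr,ij] rk=9  ker:fp,fw,fx,fy,ik,ip,ir,iw,ix,iy,jk,jp,jr,jw,jx,jy,kp,kr,kw,kx,ky,pr,pw,px,py,rw,rx,ry,wx,wy,xy
∂2: piv[apw,apx,awx,fjp,fkr,fkx,fky,fpr,fpx,frx,fry,fwx,fwy,fxy,ijk,ijp,ijr,ijw,ijx,ijy,iky,ipr,ipw,ipx,irw,ixy,jkp,kwx,pry] rk=29  ker:iwx,jkr,jky,jpr,jpw,jpx,jrw,jwx,jxy,kpr,kry,prw,prx,pwx,pwy,rwy,wxy
∂3: piv[fkry,fprx,ijky,ijpr,ijpw,ijpx,ijrw,ijwx,ijxy,iprw,ipwx,jkpr,prwy] rk=13  ker:jprw,jpwx
rk∂_3=13

rank∂_3=13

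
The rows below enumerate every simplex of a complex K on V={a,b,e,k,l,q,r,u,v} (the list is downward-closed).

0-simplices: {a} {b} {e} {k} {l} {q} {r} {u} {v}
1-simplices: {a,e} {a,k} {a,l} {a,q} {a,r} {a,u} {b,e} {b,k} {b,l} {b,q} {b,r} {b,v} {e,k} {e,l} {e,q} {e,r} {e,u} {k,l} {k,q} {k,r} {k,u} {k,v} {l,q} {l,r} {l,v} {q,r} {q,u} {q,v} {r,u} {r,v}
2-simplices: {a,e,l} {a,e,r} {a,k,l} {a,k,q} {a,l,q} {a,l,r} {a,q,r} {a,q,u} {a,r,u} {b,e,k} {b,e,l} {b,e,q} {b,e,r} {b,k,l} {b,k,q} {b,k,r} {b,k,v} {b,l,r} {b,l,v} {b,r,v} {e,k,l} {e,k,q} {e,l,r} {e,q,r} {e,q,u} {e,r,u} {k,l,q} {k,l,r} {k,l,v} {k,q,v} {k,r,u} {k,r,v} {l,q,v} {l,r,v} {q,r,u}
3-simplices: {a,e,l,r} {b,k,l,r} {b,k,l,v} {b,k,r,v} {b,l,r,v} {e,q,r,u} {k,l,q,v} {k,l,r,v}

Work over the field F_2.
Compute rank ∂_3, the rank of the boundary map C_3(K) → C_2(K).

n_0=9 n_1=30 n_2=35 n_3=8  [Z2]
∂1: piv[ae,ak,al,aq,ar,au,be,bv] rk=8  ker:bk,bl,bq,br,ek,el,eq,er,eu,kl,kq,kr,ku,kv,lq,lr,lv,qr,qu,qv,ru,rv
∂2: piv[ael,aer,akl,akq,alq,alr,aqr,aqu,aru,bek,bel,beq,ber,bkl,bkq,bkr,bkv,blv,brv,equ,kqv,kru] rk=22  ker:blr,ekl,ekq,elr,eqr,eru,klq,klr,klv,krv,lqv,lrv,qru
∂3: piv[aelr,bklr,bklv,bkrv,blrv,eqru,klqv] rk=7  ker:klrv
rk∂_3=7

rank∂_3=7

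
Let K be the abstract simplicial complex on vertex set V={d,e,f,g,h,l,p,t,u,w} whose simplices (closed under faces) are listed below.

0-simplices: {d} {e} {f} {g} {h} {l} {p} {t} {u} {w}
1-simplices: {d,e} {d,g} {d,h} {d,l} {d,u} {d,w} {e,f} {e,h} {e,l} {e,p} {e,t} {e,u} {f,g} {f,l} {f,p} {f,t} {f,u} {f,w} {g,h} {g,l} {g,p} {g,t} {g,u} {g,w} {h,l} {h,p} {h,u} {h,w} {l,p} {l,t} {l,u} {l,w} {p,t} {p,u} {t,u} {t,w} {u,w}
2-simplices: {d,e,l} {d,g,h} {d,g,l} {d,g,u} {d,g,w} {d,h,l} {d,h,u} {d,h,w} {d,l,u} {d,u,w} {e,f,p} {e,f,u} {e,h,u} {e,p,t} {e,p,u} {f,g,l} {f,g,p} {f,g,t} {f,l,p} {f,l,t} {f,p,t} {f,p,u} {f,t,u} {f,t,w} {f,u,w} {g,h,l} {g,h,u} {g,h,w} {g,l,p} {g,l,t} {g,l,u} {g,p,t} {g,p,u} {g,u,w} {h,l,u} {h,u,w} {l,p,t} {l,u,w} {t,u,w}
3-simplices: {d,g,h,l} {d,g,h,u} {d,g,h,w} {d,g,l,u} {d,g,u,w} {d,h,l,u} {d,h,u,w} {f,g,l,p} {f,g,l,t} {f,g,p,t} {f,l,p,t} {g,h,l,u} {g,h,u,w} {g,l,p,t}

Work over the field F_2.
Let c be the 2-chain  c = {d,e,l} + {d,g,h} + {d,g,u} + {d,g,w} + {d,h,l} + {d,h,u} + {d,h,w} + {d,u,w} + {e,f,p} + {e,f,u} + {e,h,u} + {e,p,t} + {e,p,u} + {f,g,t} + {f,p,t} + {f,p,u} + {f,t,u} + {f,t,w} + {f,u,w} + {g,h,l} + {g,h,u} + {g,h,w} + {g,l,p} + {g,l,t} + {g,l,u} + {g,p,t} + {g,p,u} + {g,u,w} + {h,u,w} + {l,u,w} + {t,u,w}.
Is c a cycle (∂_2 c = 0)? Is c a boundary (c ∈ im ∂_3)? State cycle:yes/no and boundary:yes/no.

n_0=10 n_1=37 n_2=39 n_3=14  [Z2]
∂1: piv[de,dg,dh,dl,du,dw,ef,ep,et] rk=9  ker:eh,el,eu,fg,fl,fp,ft,fu,fw,gh,gl,gp,gt,gu,gw,hl,hp,hu,hw,lp,lt,lu,lw,pt,pu,tu,tw,uw
∂2: piv[del,dgh,dgl,dgu,dgw,dhl,dhu,dhw,dlu,duw,efp,efu,ehu,ept,epu,fgl,fgp,fgt,flp,flt,fpt,ftu,ftw,fuw,gpu,luw] rk=26  ker:fpu,ghl,ghu,ghw,glp,glt,glu,gpt,guw,hlu,huw,lpt,tuw
∂3: piv[dghl,dghu,dghw,dglu,dguw,dhlu,dhuw,fglp,fglt,fgpt,flpt] rk=11  ker:ghlu,ghuw,glpt
∂2c = {d,e} + {d,g} + {d,u} + {d,w} + {e,h} + {e,l} + {e,p} + {e,t} + {e,u} + {f,g} + {f,p} + {g,p} + {g,t} + {g,u} + {g,w} + {h,w} + {l,p} + {l,t} + {l,w} + {p,t} + {p,u}

cycle:no boundary:no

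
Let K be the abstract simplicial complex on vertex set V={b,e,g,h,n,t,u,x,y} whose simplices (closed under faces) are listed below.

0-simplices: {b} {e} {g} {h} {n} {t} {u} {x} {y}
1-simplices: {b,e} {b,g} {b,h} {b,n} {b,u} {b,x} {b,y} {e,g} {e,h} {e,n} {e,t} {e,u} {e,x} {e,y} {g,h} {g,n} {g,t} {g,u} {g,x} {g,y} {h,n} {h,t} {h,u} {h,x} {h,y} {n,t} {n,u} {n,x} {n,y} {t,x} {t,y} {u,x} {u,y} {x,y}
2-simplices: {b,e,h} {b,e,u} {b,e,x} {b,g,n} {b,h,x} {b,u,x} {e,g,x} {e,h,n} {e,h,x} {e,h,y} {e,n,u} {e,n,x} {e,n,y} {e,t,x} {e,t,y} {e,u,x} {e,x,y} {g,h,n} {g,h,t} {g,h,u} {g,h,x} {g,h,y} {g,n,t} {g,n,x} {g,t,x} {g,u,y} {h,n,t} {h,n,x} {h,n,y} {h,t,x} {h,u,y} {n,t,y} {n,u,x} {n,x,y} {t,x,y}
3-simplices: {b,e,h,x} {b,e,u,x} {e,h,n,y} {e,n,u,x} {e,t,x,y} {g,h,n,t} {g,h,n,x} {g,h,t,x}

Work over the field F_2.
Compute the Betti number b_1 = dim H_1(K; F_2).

n_0=9 n_1=34 n_2=35 n_3=8  [Z2]
∂1: piv[be,bg,bh,bn,bu,bx,by,et] rk=8  ker:eg,eh,en,eu,ex,ey,gh,gn,gt,gu,gx,gy,hn,ht,hu,hx,hy,nt,nu,nx,ny,tx,ty,ux,uy,xy
∂2: piv[beh,beu,bex,bgn,bhx,bux,egx,ehn,ehy,enu,enx,eny,etx,ety,exy,ghn,ght,ghu,ghx,ghy,gnt,gtx,guy] rk=23  ker:ehx,eux,gnx,hnt,hnx,hny,htx,huy,nty,nux,nxy,txy
∂3: piv[behx,beux,ehny,enux,etxy,ghnt,ghnx,ghtx] rk=8
b_1=(34−8)−23=3

b_1=3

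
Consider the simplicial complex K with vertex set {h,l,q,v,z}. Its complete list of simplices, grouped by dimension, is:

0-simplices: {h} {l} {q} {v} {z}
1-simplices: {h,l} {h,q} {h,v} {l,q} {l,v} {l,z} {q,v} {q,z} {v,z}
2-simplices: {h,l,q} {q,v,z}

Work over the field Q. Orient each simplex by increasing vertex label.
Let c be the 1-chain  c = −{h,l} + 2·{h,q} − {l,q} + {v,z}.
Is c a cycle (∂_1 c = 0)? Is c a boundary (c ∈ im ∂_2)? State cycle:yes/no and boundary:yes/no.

n_0=5 n_1=9 n_2=2  [Q]
∂1: piv[hl,hq,hv,lz] rk=4  ker:lq,lv,qv,qz,vz
∂2: piv[hlq,qvz] rk=2
∂1c = −{h} + {q} − {v} + {z}

cycle:no boundary:no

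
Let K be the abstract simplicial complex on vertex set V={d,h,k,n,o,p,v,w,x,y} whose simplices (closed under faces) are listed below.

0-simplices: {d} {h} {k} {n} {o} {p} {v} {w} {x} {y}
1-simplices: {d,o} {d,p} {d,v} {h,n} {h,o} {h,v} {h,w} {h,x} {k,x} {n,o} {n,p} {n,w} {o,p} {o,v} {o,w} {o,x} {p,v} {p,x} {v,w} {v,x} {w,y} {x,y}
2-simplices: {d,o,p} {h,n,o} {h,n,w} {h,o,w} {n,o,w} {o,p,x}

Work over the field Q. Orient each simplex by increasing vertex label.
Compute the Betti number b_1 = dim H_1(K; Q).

b_1=8

n_0=10 n_1=22 n_2=6  [Q]
∂1: piv[do,dp,dv,hn,ho,hw,hx,kx,wy] rk=9  ker:hv,no,np,nw,op,ov,ow,ox,pv,px,vw,vx,xy
∂2: piv[dop,hno,hnw,how,opx] rk=5  ker:now
b_1=(22−9)−5=8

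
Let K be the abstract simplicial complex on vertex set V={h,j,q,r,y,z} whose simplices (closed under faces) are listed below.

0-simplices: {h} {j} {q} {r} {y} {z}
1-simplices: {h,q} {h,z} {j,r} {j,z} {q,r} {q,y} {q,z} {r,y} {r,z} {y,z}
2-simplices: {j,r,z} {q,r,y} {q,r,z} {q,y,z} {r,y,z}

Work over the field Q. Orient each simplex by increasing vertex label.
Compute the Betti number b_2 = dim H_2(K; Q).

n_0=6 n_1=10 n_2=5  [Q]
∂1: piv[hq,hz,jr,jz,qy] rk=5  ker:qr,qz,ry,rz,yz
∂2: piv[jrz,qry,qrz,qyz] rk=4  ker:ryz
b_2=(5−4)−0=1

b_2=1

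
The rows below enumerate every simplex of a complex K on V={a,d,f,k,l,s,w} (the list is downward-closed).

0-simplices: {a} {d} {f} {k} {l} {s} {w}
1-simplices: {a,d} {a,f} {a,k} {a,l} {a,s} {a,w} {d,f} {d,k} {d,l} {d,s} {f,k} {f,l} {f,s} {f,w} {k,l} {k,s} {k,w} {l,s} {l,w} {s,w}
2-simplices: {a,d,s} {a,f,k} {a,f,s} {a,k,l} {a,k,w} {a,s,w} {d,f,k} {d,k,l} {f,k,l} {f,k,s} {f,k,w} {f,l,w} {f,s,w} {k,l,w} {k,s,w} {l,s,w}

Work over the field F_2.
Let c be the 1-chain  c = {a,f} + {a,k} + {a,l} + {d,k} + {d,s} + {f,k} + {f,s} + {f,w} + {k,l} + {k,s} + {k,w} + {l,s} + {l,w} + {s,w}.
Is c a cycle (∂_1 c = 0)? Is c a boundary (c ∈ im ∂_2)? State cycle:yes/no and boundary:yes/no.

cycle:no boundary:no

n_0=7 n_1=20 n_2=16  [Z2]
∂1: piv[ad,af,ak,al,as,aw] rk=6  ker:df,dk,dl,ds,fk,fl,fs,fw,kl,ks,kw,ls,lw,sw
∂2: piv[ads,afk,afs,akl,akw,asw,dfk,dkl,fkl,fks,fkw,flw,lsw] rk=13  ker:fsw,klw,ksw
∂1c = {a} + {s}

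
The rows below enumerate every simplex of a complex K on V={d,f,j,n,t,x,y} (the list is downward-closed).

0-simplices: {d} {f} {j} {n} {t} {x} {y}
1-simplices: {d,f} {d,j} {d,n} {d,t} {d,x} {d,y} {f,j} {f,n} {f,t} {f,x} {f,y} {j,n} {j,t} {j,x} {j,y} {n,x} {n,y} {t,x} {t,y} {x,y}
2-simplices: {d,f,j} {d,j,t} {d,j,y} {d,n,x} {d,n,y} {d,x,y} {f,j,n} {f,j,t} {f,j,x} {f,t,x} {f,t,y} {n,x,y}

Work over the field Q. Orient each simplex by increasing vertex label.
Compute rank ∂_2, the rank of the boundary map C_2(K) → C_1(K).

n_0=7 n_1=20 n_2=12  [Q]
∂1: piv[df,dj,dn,dt,dx,dy] rk=6  ker:fj,fn,ft,fx,fy,jn,jt,jx,jy,nx,ny,tx,ty,xy
∂2: piv[dfj,djt,djy,dnx,dny,dxy,fjn,fjt,fjx,ftx,fty] rk=11  ker:nxy
rk∂_2=11

rank∂_2=11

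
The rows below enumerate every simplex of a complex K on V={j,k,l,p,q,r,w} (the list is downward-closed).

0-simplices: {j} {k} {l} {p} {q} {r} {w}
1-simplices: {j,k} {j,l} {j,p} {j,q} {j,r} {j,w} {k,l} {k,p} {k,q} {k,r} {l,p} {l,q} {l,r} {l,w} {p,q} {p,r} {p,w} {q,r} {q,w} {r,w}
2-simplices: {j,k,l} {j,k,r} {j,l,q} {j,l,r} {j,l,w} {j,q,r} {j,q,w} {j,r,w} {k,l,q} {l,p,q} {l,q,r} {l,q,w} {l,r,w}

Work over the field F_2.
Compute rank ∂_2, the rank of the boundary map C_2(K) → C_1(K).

rank∂_2=10

n_0=7 n_1=20 n_2=13  [Z2]
∂1: piv[jk,jl,jp,jq,jr,jw] rk=6  ker:kl,kp,kq,kr,lp,lq,lr,lw,pq,pr,pw,qr,qw,rw
∂2: piv[jkl,jkr,jlq,jlr,jlw,jqr,jqw,jrw,klq,lpq] rk=10  ker:lqr,lqw,lrw
rk∂_2=10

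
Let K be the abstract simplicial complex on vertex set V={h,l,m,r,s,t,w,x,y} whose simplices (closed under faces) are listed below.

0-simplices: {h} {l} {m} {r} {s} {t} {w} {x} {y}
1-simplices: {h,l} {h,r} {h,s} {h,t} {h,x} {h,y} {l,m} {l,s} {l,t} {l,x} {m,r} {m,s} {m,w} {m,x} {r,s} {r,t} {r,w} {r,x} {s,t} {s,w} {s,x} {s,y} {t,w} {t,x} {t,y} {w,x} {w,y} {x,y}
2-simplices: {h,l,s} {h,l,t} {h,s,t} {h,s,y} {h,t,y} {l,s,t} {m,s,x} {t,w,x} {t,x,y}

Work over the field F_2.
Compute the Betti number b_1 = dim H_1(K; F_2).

b_1=12

n_0=9 n_1=28 n_2=9  [Z2]
∂1: piv[hl,hr,hs,ht,hx,hy,lm,mw] rk=8  ker:ls,lt,lx,mr,ms,mx,rs,rt,rw,rx,st,sw,sx,sy,tw,tx,ty,wx,wy,xy
∂2: piv[hls,hlt,hst,hsy,hty,msx,twx,txy] rk=8  ker:lst
b_1=(28−8)−8=12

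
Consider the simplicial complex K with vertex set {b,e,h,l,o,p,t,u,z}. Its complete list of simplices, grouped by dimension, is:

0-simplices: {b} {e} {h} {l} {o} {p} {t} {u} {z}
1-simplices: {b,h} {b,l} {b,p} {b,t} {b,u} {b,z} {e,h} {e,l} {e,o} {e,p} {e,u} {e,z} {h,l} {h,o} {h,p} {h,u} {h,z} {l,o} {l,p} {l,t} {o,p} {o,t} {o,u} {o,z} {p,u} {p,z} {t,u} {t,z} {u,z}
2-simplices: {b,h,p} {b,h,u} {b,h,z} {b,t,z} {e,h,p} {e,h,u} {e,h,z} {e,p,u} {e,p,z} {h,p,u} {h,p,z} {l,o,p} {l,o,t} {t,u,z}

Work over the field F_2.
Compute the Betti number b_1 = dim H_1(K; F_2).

n_0=9 n_1=29 n_2=14  [Z2]
∂1: piv[bh,bl,bp,bt,bu,bz,eh,eo] rk=8  ker:el,ep,eu,ez,hl,ho,hp,hu,hz,lo,lp,lt,op,ot,ou,oz,pu,pz,tu,tz,uz
∂2: piv[bhp,bhu,bhz,btz,ehp,ehu,ehz,epu,epz,lop,lot,tuz] rk=12  ker:hpu,hpz
b_1=(29−8)−12=9

b_1=9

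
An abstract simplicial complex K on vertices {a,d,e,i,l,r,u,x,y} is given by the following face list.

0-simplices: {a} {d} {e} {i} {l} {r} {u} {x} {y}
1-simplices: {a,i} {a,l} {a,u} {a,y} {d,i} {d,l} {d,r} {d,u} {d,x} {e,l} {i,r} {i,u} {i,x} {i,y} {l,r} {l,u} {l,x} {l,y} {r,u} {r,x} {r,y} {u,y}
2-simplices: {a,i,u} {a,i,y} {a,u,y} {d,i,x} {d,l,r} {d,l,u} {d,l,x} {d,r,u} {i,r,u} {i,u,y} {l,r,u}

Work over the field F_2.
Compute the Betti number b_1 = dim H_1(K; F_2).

n_0=9 n_1=22 n_2=11  [Z2]
∂1: piv[ai,al,au,ay,di,dr,dx,el] rk=8  ker:dl,du,ir,iu,ix,iy,lr,lu,lx,ly,ru,rx,ry,uy
∂2: piv[aiu,aiy,auy,dix,dlr,dlu,dlx,dru,iru] rk=9  ker:iuy,lru
b_1=(22−8)−9=5

b_1=5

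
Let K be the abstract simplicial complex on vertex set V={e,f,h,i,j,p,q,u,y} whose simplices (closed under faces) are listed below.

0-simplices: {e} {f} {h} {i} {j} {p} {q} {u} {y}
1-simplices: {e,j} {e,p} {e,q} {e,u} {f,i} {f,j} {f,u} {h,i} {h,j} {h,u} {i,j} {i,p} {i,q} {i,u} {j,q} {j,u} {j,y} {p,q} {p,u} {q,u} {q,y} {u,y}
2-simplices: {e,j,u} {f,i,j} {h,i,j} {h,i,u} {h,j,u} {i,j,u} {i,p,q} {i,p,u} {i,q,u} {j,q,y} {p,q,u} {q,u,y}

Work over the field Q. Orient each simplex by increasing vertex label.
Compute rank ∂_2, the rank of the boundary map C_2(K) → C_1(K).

n_0=9 n_1=22 n_2=12  [Q]
∂1: piv[ej,ep,eq,eu,fi,fj,hi,jy] rk=8  ker:fu,hj,hu,ij,ip,iq,iu,jq,ju,pq,pu,qu,qy,uy
∂2: piv[eju,fij,hij,hiu,hju,ipq,ipu,iqu,jqy,quy] rk=10  ker:iju,pqu
rk∂_2=10

rank∂_2=10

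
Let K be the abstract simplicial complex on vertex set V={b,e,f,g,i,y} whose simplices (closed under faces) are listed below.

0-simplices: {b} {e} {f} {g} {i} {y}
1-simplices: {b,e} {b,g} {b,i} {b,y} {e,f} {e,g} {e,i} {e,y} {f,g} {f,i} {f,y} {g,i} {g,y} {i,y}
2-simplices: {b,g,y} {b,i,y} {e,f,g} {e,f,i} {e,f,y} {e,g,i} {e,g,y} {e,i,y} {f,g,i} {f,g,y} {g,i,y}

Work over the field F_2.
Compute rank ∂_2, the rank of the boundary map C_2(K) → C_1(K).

n_0=6 n_1=14 n_2=11  [Z2]
∂1: piv[be,bg,bi,by,ef] rk=5  ker:eg,ei,ey,fg,fi,fy,gi,gy,iy
∂2: piv[bgy,biy,efg,efi,efy,egi,egy,eiy] rk=8  ker:fgi,fgy,giy
rk∂_2=8

rank∂_2=8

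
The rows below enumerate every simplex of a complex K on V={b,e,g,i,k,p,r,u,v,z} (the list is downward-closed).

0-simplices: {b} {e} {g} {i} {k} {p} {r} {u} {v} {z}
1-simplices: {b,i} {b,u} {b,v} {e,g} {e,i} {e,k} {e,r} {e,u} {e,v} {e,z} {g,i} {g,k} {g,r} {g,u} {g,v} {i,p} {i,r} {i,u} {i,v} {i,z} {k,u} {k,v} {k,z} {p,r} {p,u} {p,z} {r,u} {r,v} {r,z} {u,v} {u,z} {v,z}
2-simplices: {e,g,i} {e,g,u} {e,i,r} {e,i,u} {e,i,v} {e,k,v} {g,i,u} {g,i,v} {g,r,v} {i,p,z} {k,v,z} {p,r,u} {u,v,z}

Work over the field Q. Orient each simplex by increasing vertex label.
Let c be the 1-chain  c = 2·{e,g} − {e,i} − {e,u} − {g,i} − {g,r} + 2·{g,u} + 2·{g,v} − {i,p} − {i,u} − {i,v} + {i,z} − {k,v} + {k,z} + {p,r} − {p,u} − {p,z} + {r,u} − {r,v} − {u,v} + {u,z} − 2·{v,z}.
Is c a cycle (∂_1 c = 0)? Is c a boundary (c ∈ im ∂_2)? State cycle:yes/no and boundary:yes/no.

cycle:yes boundary:yes

n_0=10 n_1=32 n_2=13  [Q]
∂1: piv[bi,bu,bv,eg,ei,ek,er,ez,ip] rk=9  ker:eu,ev,gi,gk,gr,gu,gv,ir,iu,iv,iz,ku,kv,kz,pr,pu,pz,ru,rv,rz,uv,uz,vz
∂2: piv[egi,egu,eir,eiu,eiv,ekv,giv,grv,ipz,kvz,pru,uvz] rk=12  ker:giu
∂1c = 0
c vs im∂2: reduces to 0 ⇒ boundary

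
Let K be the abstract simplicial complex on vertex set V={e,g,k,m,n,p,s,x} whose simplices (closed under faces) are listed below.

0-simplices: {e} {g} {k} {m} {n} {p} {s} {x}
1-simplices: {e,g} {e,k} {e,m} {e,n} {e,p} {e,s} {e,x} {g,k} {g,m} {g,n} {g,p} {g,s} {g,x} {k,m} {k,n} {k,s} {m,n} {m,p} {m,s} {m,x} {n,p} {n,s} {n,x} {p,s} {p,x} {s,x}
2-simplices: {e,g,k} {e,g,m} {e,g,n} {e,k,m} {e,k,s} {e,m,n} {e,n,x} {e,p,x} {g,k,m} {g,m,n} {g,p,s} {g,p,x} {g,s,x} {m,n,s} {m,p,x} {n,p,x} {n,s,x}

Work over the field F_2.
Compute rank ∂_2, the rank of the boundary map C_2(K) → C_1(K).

n_0=8 n_1=26 n_2=17  [Z2]
∂1: piv[eg,ek,em,en,ep,es,ex] rk=7  ker:gk,gm,gn,gp,gs,gx,km,kn,ks,mn,mp,ms,mx,np,ns,nx,ps,px,sx
∂2: piv[egk,egm,egn,ekm,eks,emn,enx,epx,gps,gpx,gsx,mns,mpx,npx,nsx] rk=15  ker:gkm,gmn
rk∂_2=15

rank∂_2=15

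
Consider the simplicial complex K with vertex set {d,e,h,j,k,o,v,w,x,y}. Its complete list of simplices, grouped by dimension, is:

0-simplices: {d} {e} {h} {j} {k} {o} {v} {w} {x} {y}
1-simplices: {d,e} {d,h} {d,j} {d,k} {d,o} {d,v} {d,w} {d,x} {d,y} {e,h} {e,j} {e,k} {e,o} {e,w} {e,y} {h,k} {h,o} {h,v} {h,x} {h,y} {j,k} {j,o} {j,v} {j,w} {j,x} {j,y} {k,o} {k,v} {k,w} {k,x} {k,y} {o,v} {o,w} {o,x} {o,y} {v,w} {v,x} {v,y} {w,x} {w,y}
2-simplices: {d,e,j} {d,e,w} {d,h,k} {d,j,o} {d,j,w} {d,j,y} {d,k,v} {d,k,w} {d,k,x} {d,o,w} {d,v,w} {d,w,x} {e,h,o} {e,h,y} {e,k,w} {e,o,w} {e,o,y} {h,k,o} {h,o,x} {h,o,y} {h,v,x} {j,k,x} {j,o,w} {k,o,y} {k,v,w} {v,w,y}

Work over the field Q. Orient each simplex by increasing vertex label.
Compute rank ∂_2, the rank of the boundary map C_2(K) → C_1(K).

rank∂_2=23

n_0=10 n_1=40 n_2=26  [Q]
∂1: piv[de,dh,dj,dk,do,dv,dw,dx,dy] rk=9  ker:eh,ej,ek,eo,ew,ey,hk,ho,hv,hx,hy,jk,jo,jv,jw,jx,jy,ko,kv,kw,kx,ky,ov,ow,ox,oy,vw,vx,vy,wx,wy
∂2: piv[dej,dew,dhk,djo,djw,djy,dkv,dkw,dkx,dow,dvw,dwx,eho,ehy,ekw,eow,eoy,hko,hox,hvx,jkx,koy,vwy] rk=23  ker:hoy,jow,kvw
rk∂_2=23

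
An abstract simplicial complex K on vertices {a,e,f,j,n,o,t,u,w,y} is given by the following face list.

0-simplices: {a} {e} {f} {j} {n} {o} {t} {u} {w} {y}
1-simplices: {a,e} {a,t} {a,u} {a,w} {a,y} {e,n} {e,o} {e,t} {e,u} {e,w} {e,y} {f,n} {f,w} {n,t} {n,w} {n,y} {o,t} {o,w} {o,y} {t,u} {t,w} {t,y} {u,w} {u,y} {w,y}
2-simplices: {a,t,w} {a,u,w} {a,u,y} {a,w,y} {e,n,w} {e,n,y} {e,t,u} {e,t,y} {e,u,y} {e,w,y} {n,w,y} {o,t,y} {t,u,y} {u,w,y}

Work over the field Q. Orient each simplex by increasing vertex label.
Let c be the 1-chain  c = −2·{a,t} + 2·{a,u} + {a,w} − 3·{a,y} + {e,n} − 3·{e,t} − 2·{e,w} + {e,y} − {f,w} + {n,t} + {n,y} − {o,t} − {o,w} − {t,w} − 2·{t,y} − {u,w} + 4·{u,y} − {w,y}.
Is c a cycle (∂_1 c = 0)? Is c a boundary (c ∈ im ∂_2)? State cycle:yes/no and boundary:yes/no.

n_0=10 n_1=25 n_2=14  [Q]
∂1: piv[ae,at,au,aw,ay,en,eo,fn] rk=8  ker:et,eu,ew,ey,fw,nt,nw,ny,ot,ow,oy,tu,tw,ty,uw,uy,wy
∂2: piv[atw,auw,auy,awy,enw,eny,etu,ety,euy,ewy,oty] rk=11  ker:nwy,tuy,uwy
∂1c = 2·{a} + 3·{e} + {f} − {n} + 2·{o} − 2·{t} − {u} − 4·{w}

cycle:no boundary:no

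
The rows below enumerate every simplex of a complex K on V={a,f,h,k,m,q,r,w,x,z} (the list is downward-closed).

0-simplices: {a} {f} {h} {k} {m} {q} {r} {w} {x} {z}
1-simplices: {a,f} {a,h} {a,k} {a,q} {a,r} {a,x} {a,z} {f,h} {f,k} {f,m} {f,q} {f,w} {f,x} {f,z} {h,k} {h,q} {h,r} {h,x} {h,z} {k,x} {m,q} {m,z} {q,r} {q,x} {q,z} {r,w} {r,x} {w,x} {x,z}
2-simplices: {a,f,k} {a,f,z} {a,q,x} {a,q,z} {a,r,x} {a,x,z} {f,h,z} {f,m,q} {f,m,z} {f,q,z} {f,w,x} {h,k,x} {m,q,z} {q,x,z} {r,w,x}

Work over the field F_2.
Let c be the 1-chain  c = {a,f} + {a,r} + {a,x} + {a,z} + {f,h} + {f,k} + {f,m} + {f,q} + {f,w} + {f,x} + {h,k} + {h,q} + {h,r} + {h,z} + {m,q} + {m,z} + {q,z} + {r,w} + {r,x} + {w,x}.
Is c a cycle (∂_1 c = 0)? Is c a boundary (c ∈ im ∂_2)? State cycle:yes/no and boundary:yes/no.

cycle:no boundary:no

n_0=10 n_1=29 n_2=15  [Z2]
∂1: piv[af,ah,ak,aq,ar,ax,az,fm,fw] rk=9  ker:fh,fk,fq,fx,fz,hk,hq,hr,hx,hz,kx,mq,mz,qr,qx,qz,rw,rx,wx,xz
∂2: piv[afk,afz,aqx,aqz,arx,axz,fhz,fmq,fmz,fqz,fwx,hkx,rwx] rk=13  ker:mqz,qxz
∂1c = {f} + {h} + {m} + {w}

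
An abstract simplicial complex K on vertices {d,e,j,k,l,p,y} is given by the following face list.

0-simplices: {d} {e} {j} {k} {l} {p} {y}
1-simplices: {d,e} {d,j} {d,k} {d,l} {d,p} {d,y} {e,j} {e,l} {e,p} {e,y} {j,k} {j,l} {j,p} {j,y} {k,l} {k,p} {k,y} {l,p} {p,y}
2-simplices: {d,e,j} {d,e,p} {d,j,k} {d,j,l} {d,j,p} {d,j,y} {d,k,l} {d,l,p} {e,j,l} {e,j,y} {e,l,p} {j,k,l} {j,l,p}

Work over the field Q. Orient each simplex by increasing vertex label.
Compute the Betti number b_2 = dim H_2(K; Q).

b_2=3

n_0=7 n_1=19 n_2=13  [Q]
∂1: piv[de,dj,dk,dl,dp,dy] rk=6  ker:ej,el,ep,ey,jk,jl,jp,jy,kl,kp,ky,lp,py
∂2: piv[dej,dep,djk,djl,djp,djy,dkl,dlp,ejl,ejy] rk=10  ker:elp,jkl,jlp
b_2=(13−10)−0=3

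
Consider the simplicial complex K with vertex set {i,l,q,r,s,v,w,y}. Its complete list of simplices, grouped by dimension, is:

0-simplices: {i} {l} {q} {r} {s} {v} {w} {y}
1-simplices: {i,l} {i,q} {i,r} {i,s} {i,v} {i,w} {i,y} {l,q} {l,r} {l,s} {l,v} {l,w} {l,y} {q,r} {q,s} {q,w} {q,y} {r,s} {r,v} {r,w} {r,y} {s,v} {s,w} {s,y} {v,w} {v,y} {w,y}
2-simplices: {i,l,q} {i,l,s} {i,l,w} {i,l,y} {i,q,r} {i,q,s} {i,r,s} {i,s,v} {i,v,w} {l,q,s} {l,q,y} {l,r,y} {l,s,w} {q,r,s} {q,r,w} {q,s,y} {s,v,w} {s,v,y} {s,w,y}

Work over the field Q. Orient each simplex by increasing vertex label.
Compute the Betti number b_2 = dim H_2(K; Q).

n_0=8 n_1=27 n_2=19  [Q]
∂1: piv[il,iq,ir,is,iv,iw,iy] rk=7  ker:lq,lr,ls,lv,lw,ly,qr,qs,qw,qy,rs,rv,rw,ry,sv,sw,sy,vw,vy,wy
∂2: piv[ilq,ils,ilw,ily,iqr,iqs,irs,isv,ivw,lqy,lry,lsw,qrw,qsy,svy,swy] rk=16  ker:lqs,qrs,svw
b_2=(19−16)−0=3

b_2=3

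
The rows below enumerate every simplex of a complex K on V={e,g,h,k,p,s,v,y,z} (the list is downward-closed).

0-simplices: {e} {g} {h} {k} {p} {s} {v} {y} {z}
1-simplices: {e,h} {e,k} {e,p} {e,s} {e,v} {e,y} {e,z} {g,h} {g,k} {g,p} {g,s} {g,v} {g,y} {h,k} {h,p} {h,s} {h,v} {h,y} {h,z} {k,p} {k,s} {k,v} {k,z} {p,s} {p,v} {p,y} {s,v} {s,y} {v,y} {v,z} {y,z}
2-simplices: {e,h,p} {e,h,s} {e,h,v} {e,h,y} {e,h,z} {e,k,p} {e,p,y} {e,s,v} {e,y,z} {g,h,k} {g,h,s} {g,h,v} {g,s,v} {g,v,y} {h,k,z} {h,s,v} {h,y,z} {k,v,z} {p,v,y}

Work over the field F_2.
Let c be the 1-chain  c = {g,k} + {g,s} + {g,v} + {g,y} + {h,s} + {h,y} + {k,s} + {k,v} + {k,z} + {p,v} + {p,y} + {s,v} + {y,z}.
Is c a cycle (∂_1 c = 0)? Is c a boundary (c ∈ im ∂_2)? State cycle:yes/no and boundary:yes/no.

cycle:yes boundary:no

n_0=9 n_1=31 n_2=19  [Z2]
∂1: piv[eh,ek,ep,es,ev,ey,ez,gh] rk=8  ker:gk,gp,gs,gv,gy,hk,hp,hs,hv,hy,hz,kp,ks,kv,kz,ps,pv,py,sv,sy,vy,vz,yz
∂2: piv[ehp,ehs,ehv,ehy,ehz,ekp,epy,esv,eyz,ghk,ghs,ghv,gvy,hkz,kvz,pvy] rk=16  ker:gsv,hsv,hyz
∂1c = 0
c vs im∂2: residual ≠ 0 ⇒ not boundary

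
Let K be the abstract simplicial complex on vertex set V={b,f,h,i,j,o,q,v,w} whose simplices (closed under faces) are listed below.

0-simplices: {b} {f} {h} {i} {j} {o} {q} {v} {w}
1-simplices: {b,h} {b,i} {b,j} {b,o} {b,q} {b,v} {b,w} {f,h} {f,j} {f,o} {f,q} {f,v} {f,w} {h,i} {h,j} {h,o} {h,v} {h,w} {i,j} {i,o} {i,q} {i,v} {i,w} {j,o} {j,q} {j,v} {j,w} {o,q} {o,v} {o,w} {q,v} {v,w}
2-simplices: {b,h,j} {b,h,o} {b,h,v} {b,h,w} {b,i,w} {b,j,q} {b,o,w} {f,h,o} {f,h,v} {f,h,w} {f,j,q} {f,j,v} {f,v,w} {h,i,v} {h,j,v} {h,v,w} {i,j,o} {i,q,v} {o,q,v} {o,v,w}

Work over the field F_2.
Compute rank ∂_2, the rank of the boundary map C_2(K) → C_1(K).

n_0=9 n_1=32 n_2=20  [Z2]
∂1: piv[bh,bi,bj,bo,bq,bv,bw,fh] rk=8  ker:fj,fo,fq,fv,fw,hi,hj,ho,hv,hw,ij,io,iq,iv,iw,jo,jq,jv,jw,oq,ov,ow,qv,vw
∂2: piv[bhj,bho,bhv,bhw,biw,bjq,bow,fho,fhv,fhw,fjq,fjv,fvw,hiv,hjv,ijo,iqv,oqv,ovw] rk=19  ker:hvw
rk∂_2=19

rank∂_2=19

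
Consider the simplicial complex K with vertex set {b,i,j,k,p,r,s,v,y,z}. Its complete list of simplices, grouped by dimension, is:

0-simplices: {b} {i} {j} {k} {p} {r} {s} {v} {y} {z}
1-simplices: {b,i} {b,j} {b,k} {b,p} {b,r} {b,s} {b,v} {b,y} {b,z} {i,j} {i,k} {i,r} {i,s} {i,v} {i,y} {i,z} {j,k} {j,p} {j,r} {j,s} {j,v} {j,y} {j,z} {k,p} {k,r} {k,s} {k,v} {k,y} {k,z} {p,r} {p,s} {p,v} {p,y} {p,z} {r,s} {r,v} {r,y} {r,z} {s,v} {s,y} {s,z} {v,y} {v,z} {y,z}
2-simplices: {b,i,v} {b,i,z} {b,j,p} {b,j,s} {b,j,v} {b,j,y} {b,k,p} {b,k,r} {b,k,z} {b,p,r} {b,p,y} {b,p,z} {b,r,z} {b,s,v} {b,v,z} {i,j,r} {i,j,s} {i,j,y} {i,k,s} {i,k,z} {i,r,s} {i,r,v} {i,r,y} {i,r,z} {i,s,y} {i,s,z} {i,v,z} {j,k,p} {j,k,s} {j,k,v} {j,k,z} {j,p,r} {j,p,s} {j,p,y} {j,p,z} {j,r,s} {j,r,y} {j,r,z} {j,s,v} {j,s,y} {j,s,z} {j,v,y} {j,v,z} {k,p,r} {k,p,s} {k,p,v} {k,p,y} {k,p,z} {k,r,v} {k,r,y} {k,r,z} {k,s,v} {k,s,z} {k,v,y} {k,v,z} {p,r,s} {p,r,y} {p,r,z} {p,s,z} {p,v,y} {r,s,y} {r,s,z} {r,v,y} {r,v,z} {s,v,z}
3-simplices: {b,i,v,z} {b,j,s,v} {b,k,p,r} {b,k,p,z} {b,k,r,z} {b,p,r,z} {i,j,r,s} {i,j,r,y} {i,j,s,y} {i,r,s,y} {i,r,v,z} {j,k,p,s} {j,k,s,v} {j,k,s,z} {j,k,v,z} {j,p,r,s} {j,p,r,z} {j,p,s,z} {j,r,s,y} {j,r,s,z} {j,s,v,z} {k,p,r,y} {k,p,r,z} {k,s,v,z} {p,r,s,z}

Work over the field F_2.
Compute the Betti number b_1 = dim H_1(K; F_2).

n_0=10 n_1=44 n_2=65 n_3=25  [Z2]
∂1: piv[bi,bj,bk,bp,br,bs,bv,by,bz] rk=9  ker:ij,ik,ir,is,iv,iy,iz,jk,jp,jr,js,jv,jy,jz,kp,kr,ks,kv,ky,kz,pr,ps,pv,py,pz,rs,rv,ry,rz,sv,sy,sz,vy,vz,yz
∂2: piv[biv,biz,bjp,bjs,bjv,bjy,bkp,bkr,bkz,bpr,bpy,bpz,brz,bsv,bvz,ijr,ijs,ijy,iks,ikz,irs,irv,iry,irz,isy,isz,jkp,jks,jkv,jkz,jps,jvy,kpv,kpy] rk=34  ker:ivz,jpr,jpy,jpz,jrs,jry,jrz,jsv,jsy,jsz,jvz,kpr,kps,kpz,krv,kry,krz,ksv,ksz,kvy,kvz,prs,pry,prz,psz,pvy,rsy,rsz,rvy,rvz,svz
∂3: piv[bivz,bjsv,bkpr,bkpz,bkrz,bprz,ijrs,ijry,ijsy,irsy,irvz,jkps,jksv,jksz,jkvz,jprs,jprz,jpsz,jrsz,jsvz,kpry] rk=21  ker:jrsy,kprz,ksvz,prsz
b_1=(44−9)−34=1

b_1=1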